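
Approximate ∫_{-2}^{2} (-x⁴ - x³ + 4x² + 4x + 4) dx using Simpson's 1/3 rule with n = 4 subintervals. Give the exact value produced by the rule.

24

h = (2 − (-2))/4 = 1.
Nodes x₀,…,x₄ = -2, -1, 0, 1, 2.
f(x) = -x⁴ - x³ + 4x² + 4x + 4: f₀=4, f₁=4, f₂=4, f₃=10, f₄=4.
(h/3)·[f₀ + 4f₁ + 2f₂ + 4f₃ + f₄] = 0.333333·(72) = 24.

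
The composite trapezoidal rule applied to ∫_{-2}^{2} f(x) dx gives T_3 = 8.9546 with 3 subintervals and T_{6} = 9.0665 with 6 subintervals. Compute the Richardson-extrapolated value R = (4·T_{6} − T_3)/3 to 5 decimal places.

R = (4·T_{6} − T_3) / 3 = (4·9.0665 − 8.9546)/3 = (27.3114)/3 = 9.10380.

9.10380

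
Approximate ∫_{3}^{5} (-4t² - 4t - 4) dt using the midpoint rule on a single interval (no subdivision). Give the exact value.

-168

M = (b−a)·f(4) = 2·(-84) = -168.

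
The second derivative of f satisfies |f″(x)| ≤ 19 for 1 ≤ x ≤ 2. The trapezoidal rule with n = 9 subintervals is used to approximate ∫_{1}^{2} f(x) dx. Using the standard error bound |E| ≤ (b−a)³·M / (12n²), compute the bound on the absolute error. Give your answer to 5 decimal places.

0.01955

|E| ≤ (1)³·19 / (12·9²) = 19/972 = 0.01955.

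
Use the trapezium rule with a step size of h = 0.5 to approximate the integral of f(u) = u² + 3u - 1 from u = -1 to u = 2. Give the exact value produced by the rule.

4.625

h = (2 − (-1))/6 = 0.5.
Nodes u₀,…,u₆ = -1, -0.5, 0, 0.5, 1, 1.5, 2.
f(u) = u² + 3u - 1: f₀=-3, f₁=-2.25, f₂=-1, f₃=0.75, f₄=3, f₅=5.75, f₆=9.
(h/2)·[f₀ + 2f₁ + 2f₂ + 2f₃ + 2f₄ + 2f₅ + f₆] = 0.25·(18.5) = 4.625.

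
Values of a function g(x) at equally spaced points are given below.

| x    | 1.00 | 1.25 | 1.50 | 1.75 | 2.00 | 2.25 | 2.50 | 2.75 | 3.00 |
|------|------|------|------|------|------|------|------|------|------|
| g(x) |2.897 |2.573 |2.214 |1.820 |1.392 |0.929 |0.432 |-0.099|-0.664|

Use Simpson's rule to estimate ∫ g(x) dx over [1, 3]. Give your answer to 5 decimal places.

h = 0.25, n = 8.
(h/3)·[y₀ + 4y₁ + 2y₂ + 4y₃ + 2y₄ + 4y₅ + 2y₆ + 4y₇ + y₈] = 0.083333·(31.201) = 2.60008.

2.60008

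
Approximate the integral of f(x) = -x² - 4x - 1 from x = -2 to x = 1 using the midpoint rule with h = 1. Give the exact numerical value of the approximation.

h = (1 − (-2))/3 = 1.
Midpoints m₁,…,m₃ = -1.5, -0.5, 0.5.
f(m₁)=2.75, f(m₂)=0.75, f(m₃)=-3.25.
h·[f(m₁) + f(m₂) + f(m₃)] = 1·(0.25) = 0.25.

0.25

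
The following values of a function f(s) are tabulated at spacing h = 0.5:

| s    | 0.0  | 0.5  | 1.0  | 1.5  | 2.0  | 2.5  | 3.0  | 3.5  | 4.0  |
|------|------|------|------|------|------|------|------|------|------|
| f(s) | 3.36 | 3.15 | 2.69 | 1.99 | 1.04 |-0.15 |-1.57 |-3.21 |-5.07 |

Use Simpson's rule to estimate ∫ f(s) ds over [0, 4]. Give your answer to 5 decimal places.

h = 0.5, n = 8.
(h/3)·[y₀ + 4y₁ + 2y₂ + 4y₃ + 2y₄ + 4y₅ + 2y₆ + 4y₇ + y₈] = 0.166667·(9.73) = 1.62167.

1.62167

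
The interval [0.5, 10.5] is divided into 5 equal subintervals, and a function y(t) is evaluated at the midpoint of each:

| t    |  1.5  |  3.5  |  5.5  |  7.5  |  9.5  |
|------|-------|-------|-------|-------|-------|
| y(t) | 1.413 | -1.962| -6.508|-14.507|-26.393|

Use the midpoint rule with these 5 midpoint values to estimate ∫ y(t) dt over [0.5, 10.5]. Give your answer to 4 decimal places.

-95.9140

h = 2, n = 5.
h·[y(m₁) + y(m₂) + y(m₃) + y(m₄) + y(m₅)] = 2·(-47.957) = -95.9140.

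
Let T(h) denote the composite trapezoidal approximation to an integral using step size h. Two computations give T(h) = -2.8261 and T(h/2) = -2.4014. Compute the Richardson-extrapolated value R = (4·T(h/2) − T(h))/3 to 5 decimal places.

R = (4·T(h/2) − T(h)) / 3 = (4·(-2.4014) − (-2.8261))/3 = (-6.7795)/3 = -2.25983.

-2.25983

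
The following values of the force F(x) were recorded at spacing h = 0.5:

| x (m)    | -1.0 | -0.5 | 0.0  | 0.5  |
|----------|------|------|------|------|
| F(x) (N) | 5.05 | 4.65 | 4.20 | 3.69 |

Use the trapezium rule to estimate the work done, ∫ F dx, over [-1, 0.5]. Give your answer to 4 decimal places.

6.6100

h = 0.5, n = 3.
(h/2)·[y₀ + 2y₁ + 2y₂ + y₃] = 0.25·(26.44) = 6.6100.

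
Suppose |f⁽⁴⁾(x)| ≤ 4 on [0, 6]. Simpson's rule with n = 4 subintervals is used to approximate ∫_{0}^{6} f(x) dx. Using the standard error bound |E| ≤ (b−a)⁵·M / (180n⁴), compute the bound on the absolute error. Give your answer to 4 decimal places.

|E| ≤ (6)⁵·4 / (180·4⁴) = 31104/46080 = 0.6750.

0.6750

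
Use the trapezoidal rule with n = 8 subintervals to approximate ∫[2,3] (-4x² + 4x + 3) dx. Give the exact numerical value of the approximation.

h = (3 − 2)/8 = 0.125.
Nodes x₀,…,x₈ = 2, 2.125, 2.25, 2.375, 2.5, 2.625, 2.75, 2.875, 3.
f(x) = -4x² + 4x + 3: f₀=-5, f₁=-6.5625, f₂=-8.25, f₃=-10.0625, f₄=-12, f₅=-14.0625, f₆=-16.25, f₇=-18.5625, f₈=-21.
(h/2)·[f₀ + 2f₁ + 2f₂ + 2f₃ + 2f₄ + 2f₅ + 2f₆ + 2f₇ + f₈] = 0.0625·(-197.5) = -12.34375.

-12.34375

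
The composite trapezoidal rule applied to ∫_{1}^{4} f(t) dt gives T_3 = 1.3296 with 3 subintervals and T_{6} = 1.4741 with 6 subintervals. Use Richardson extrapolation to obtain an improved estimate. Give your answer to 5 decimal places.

R = (4·T_{6} − T_3) / 3 = (4·1.4741 − 1.3296)/3 = (4.5668)/3 = 1.52227.

1.52227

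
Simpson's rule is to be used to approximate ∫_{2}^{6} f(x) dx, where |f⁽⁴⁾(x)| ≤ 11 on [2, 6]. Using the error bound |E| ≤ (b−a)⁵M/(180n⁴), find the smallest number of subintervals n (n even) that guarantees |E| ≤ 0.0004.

20

Need 11264/(180n⁴) ≤ 0.0004.
n⁴ ≥ 11264/(180·0.0004) = 156444 ⇒ n ≥ 19.8880, so the smallest even n is 20. (n must be even for Simpson's rule.)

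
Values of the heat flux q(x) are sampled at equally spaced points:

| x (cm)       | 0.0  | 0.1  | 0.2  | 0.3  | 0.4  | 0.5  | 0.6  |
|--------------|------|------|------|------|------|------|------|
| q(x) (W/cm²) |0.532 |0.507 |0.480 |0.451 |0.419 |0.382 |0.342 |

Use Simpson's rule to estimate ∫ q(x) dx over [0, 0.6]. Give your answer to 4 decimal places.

0.2677

h = 0.1, n = 6.
(h/3)·[y₀ + 4y₁ + 2y₂ + 4y₃ + 2y₄ + 4y₅ + y₆] = 0.033333·(8.032) = 0.2677.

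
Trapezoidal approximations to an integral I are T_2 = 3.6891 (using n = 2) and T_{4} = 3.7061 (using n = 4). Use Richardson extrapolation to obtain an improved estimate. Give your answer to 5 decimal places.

R = (4·T_{4} − T_2) / 3 = (4·3.7061 − 3.6891)/3 = (11.1353)/3 = 3.71177.

3.71177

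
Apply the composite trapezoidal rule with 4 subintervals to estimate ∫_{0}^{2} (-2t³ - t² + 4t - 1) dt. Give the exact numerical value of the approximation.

h = (2 − 0)/4 = 0.5.
Nodes t₀,…,t₄ = 0, 0.5, 1, 1.5, 2.
f(t) = -2t³ - t² + 4t - 1: f₀=-1, f₁=0.5, f₂=0, f₃=-4, f₄=-13.
(h/2)·[f₀ + 2f₁ + 2f₂ + 2f₃ + f₄] = 0.25·(-21) = -5.25.

-5.25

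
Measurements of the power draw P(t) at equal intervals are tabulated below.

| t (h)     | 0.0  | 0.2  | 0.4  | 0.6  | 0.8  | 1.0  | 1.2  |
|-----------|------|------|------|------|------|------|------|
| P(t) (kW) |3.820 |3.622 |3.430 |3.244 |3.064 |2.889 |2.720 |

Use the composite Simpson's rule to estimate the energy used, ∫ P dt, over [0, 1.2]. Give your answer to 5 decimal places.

h = 0.2, n = 6.
(h/3)·[y₀ + 4y₁ + 2y₂ + 4y₃ + 2y₄ + 4y₅ + y₆] = 0.066667·(58.548) = 3.90320.

3.90320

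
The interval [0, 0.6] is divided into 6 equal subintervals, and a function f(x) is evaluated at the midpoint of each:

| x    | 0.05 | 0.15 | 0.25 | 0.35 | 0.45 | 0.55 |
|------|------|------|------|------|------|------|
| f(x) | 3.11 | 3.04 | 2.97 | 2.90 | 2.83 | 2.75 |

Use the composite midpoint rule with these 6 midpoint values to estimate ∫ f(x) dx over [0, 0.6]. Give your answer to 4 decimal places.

1.7600

h = 0.1, n = 6.
h·[y(m₁) + y(m₂) + y(m₃) + y(m₄) + y(m₅) + y(m₆)] = 0.1·(17.60) = 1.7600.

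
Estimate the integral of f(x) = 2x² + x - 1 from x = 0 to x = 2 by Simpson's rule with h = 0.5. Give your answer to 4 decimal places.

5.3333

h = (2 − 0)/4 = 0.5.
Nodes x₀,…,x₄ = 0, 0.5, 1, 1.5, 2.
f(x) = 2x² + x - 1: f₀=-1, f₁=0, f₂=2, f₃=5, f₄=9.
(h/3)·[f₀ + 4f₁ + 2f₂ + 4f₃ + f₄] = 0.166667·(32) = 5.3333.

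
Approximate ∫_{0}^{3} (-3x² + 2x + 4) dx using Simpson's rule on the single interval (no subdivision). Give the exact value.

-6

S = (b−a)/6 · [f(0) + 4f(1.5) + f(3)] = 0.5·[4 + 4·0.25 + (-17)] = -6.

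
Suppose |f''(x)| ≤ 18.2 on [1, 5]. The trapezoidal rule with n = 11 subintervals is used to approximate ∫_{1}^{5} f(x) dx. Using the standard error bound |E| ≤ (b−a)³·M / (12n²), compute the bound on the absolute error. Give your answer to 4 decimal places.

|E| ≤ (4)³·18.2 / (12·11²) = 1164.8/1452 = 0.8022.

0.8022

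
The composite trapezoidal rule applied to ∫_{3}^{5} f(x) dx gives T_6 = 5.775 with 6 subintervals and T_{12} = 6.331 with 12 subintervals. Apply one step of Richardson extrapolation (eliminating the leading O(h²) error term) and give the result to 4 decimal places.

6.5163

R = (4·T_{12} − T_6) / 3 = (4·6.331 − 5.775)/3 = (19.549)/3 = 6.5163.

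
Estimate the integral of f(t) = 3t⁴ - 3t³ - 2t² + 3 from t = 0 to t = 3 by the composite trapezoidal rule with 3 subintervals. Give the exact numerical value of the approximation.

95

h = (3 − 0)/3 = 1.
Nodes t₀,…,t₃ = 0, 1, 2, 3.
f(t) = 3t⁴ - 3t³ - 2t² + 3: f₀=3, f₁=1, f₂=19, f₃=147.
(h/2)·[f₀ + 2f₁ + 2f₂ + f₃] = 0.5·(190) = 95.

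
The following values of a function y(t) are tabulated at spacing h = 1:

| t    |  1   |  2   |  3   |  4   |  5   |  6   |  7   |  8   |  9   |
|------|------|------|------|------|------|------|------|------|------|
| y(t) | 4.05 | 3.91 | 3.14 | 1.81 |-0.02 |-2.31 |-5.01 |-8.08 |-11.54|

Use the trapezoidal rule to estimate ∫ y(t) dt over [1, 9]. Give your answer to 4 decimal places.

-10.3050

h = 1, n = 8.
(h/2)·[y₀ + 2y₁ + 2y₂ + 2y₃ + 2y₄ + 2y₅ + 2y₆ + 2y₇ + y₈] = 0.5·(-20.61) = -10.3050.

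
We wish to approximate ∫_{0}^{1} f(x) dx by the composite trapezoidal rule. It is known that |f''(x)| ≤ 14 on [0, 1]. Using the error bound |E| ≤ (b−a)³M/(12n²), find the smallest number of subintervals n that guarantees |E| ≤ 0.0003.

Need 14/(12n²) ≤ 0.0003.
n² ≥ 14/(12·0.0003) = 3888.89 ⇒ n ≥ 62.3610, so the smallest n is 63.

63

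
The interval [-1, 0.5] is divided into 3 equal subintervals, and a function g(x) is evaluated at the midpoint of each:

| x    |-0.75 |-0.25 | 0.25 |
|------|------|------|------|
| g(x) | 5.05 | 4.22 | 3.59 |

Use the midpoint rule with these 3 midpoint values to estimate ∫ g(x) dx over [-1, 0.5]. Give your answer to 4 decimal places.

h = 0.5, n = 3.
h·[y(m₁) + y(m₂) + y(m₃)] = 0.5·(12.86) = 6.4300.

6.4300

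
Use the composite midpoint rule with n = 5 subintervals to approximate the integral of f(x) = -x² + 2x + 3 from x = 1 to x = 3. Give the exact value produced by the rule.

h = (3 − 1)/5 = 0.4.
Midpoints m₁,…,m₅ = 1.2, 1.6, 2, 2.4, 2.8.
f(m₁)=3.96, f(m₂)=3.64, f(m₃)=3, f(m₄)=2.04, f(m₅)=0.76.
h·[f(m₁) + f(m₂) + f(m₃) + f(m₄) + f(m₅)] = 0.4·(13.4) = 5.36.

5.36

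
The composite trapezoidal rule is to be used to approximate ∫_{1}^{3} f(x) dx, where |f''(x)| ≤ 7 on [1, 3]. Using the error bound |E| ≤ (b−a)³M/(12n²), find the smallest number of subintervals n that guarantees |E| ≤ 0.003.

40

Need 56/(12n²) ≤ 0.003.
n² ≥ 56/(12·0.003) = 1555.56 ⇒ n ≥ 39.4405, so the smallest n is 40.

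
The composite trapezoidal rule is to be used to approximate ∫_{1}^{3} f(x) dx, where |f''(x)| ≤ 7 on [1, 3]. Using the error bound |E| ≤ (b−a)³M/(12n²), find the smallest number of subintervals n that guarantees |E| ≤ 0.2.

Need 56/(12n²) ≤ 0.2.
n² ≥ 56/(12·0.2) = 23.3333 ⇒ n ≥ 4.8305, so the smallest n is 5.

5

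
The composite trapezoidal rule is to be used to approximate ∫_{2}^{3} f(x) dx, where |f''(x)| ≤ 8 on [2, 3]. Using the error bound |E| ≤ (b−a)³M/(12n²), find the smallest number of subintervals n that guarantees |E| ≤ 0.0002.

58

Need 8/(12n²) ≤ 0.0002.
n² ≥ 8/(12·0.0002) = 3333.33 ⇒ n ≥ 57.7350, so the smallest n is 58.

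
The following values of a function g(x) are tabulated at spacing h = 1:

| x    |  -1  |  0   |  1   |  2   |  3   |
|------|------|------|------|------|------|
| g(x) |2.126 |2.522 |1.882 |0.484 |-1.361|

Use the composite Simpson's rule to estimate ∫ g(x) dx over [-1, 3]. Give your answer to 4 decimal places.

h = 1, n = 4.
(h/3)·[y₀ + 4y₁ + 2y₂ + 4y₃ + y₄] = 0.333333·(16.553) = 5.5177.

5.5177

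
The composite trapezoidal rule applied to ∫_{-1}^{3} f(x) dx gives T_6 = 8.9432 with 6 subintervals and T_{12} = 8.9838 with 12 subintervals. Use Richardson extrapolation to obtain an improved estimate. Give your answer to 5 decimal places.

8.99733

R = (4·T_{12} − T_6) / 3 = (4·8.9838 − 8.9432)/3 = (26.9920)/3 = 8.99733.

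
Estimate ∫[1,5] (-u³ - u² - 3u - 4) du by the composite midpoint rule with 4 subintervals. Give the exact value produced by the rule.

h = (5 − 1)/4 = 1.
Midpoints m₁,…,m₄ = 1.5, 2.5, 3.5, 4.5.
f(m₁)=-14.125, f(m₂)=-33.375, f(m₃)=-69.625, f(m₄)=-128.875.
h·[f(m₁) + f(m₂) + f(m₃) + f(m₄)] = 1·(-246) = -246.

-246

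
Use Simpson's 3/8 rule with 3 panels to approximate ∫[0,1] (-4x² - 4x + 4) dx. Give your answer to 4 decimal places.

h = (1 − 0)/3 = 0.333333.
Nodes x₀,…,x₃ = 0, 0.333333, 0.666667, 1.
f(x) = -4x² - 4x + 4: f₀=4, f₁=2.222222, f₂=-0.444444, f₃=-4.
(3h/8)·[f₀ + 3f₁ + 3f₂ + f₃] = 0.125·(5.333333) = 0.6667.

0.6667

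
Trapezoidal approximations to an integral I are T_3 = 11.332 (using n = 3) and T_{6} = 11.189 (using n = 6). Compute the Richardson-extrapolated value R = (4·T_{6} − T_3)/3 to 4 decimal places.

R = (4·T_{6} − T_3) / 3 = (4·11.189 − 11.332)/3 = (33.424)/3 = 11.1413.

11.1413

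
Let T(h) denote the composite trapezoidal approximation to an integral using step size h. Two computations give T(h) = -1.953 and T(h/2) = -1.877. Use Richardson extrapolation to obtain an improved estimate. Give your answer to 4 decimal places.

R = (4·T(h/2) − T(h)) / 3 = (4·(-1.877) − (-1.953))/3 = (-5.555)/3 = -1.8517.

-1.8517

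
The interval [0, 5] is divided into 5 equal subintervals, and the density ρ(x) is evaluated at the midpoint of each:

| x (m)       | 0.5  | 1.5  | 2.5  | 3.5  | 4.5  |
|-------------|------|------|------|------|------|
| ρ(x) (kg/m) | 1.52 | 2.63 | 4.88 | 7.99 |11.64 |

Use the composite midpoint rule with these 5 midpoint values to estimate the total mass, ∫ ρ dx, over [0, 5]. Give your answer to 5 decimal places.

h = 1, n = 5.
h·[y(m₁) + y(m₂) + y(m₃) + y(m₄) + y(m₅)] = 1·(28.66) = 28.66000.

28.66000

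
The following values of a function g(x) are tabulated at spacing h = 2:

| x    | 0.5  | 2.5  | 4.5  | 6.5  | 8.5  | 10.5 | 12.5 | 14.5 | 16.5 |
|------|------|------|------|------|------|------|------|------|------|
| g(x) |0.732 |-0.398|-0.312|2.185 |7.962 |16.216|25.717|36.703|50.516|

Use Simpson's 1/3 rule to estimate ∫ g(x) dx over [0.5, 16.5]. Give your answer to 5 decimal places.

224.53733

h = 2, n = 8.
(h/3)·[y₀ + 4y₁ + 2y₂ + 4y₃ + 2y₄ + 4y₅ + 2y₆ + 4y₇ + y₈] = 0.666667·(336.806) = 224.53733.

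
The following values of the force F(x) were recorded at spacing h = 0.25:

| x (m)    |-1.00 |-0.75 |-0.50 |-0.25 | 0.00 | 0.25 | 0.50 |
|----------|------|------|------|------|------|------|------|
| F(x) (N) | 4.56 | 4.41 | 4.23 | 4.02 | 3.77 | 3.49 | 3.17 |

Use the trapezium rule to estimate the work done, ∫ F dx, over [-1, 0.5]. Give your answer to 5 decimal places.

5.94625

h = 0.25, n = 6.
(h/2)·[y₀ + 2y₁ + 2y₂ + 2y₃ + 2y₄ + 2y₅ + y₆] = 0.125·(47.57) = 5.94625.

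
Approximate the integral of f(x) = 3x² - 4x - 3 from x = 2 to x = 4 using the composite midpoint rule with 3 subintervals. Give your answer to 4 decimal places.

h = (4 − 2)/3 = 0.666667.
Midpoints m₁,…,m₃ = 2.333333, 3, 3.666667.
f(m₁)=4, f(m₂)=12, f(m₃)=22.666667.
h·[f(m₁) + f(m₂) + f(m₃)] = 0.666667·(38.666667) = 25.7778.

25.7778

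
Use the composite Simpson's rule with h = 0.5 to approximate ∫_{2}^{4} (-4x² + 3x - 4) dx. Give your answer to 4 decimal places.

h = (4 − 2)/4 = 0.5.
Nodes x₀,…,x₄ = 2, 2.5, 3, 3.5, 4.
f(x) = -4x² + 3x - 4: f₀=-14, f₁=-21.5, f₂=-31, f₃=-42.5, f₄=-56.
(h/3)·[f₀ + 4f₁ + 2f₂ + 4f₃ + f₄] = 0.166667·(-388) = -64.6667.

-64.6667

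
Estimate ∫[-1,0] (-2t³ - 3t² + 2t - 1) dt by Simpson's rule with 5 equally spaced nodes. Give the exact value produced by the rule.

h = (0 − (-1))/4 = 0.25.
Nodes t₀,…,t₄ = -1, -0.75, -0.5, -0.25, 0.
f(t) = -2t³ - 3t² + 2t - 1: f₀=-4, f₁=-3.34375, f₂=-2.5, f₃=-1.65625, f₄=-1.
(h/3)·[f₀ + 4f₁ + 2f₂ + 4f₃ + f₄] = 0.083333·(-30) = -2.5.

-2.5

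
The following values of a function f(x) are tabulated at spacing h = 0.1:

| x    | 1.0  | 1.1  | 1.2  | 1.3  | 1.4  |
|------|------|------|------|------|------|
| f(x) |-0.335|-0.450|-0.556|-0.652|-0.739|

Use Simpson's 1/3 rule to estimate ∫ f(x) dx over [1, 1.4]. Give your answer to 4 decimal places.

h = 0.1, n = 4.
(h/3)·[y₀ + 4y₁ + 2y₂ + 4y₃ + y₄] = 0.033333·(-6.594) = -0.2198.

-0.2198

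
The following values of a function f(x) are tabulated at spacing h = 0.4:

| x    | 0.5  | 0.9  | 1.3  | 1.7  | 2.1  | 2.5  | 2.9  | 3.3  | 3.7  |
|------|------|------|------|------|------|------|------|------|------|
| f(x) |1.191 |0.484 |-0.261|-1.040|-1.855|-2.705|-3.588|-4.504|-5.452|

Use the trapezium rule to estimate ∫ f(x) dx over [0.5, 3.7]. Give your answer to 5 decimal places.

-6.23980

h = 0.4, n = 8.
(h/2)·[y₀ + 2y₁ + 2y₂ + 2y₃ + 2y₄ + 2y₅ + 2y₆ + 2y₇ + y₈] = 0.2·(-31.199) = -6.23980.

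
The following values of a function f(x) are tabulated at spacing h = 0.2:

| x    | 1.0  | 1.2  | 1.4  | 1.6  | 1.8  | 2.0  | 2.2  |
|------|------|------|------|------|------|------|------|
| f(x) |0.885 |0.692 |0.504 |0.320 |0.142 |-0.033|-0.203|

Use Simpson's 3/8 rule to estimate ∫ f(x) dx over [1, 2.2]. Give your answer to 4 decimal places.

0.3928

h = 0.2, n = 6.
(3h/8)·[y₀ + 3y₁ + 3y₂ + 2y₃ + 3y₄ + 3y₅ + y₆] = 0.075·(5.237) = 0.3928.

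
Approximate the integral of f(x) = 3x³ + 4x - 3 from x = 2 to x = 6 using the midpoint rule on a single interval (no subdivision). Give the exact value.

820

M = (b−a)·f(4) = 4·(205) = 820.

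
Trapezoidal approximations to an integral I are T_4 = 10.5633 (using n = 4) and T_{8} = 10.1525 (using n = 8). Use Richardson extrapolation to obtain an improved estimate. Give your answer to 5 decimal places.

R = (4·T_{8} − T_4) / 3 = (4·10.1525 − 10.5633)/3 = (30.0467)/3 = 10.01557.

10.01557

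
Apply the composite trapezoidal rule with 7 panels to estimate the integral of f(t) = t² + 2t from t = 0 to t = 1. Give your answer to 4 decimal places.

h = (1 − 0)/7 = 0.142857.
Nodes t₀,…,t₇ = 0, 0.142857, 0.285714, 0.428571, 0.571429, 0.714286, 0.857143, 1.
f(t) = t² + 2t: f₀=0, f₁=0.306122, f₂=0.653061, f₃=1.040816, f₄=1.469388, f₅=1.938776, f₆=2.448980, f₇=3.
(h/2)·[f₀ + 2f₁ + 2f₂ + 2f₃ + 2f₄ + 2f₅ + 2f₆ + f₇] = 0.071429·(18.714286) = 1.3367.

1.3367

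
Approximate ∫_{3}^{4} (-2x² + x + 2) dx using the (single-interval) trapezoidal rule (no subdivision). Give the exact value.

-19.5

T = (b−a)/2 · [f(3) + f(4)] = 0.5·[(-13) + (-26)] = -19.5.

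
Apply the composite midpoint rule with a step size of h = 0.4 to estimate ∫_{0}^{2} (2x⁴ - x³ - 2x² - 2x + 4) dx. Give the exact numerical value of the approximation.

7.17632

h = (2 − 0)/5 = 0.4.
Midpoints m₁,…,m₅ = 0.2, 0.6, 1, 1.4, 1.8.
f(m₁)=3.5152, f(m₂)=2.1232, f(m₃)=1, f(m₄)=2.2192, f(m₅)=9.0832.
h·[f(m₁) + f(m₂) + f(m₃) + f(m₄) + f(m₅)] = 0.4·(17.9408) = 7.17632.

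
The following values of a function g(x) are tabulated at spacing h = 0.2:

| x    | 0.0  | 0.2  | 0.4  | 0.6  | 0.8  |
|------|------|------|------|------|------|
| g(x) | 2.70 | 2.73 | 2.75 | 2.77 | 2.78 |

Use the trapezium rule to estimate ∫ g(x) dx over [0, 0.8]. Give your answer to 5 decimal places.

2.19800

h = 0.2, n = 4.
(h/2)·[y₀ + 2y₁ + 2y₂ + 2y₃ + y₄] = 0.1·(21.98) = 2.19800.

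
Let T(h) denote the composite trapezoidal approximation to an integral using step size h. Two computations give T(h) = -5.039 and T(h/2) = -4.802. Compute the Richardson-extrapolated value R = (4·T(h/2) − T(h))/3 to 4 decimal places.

-4.7230

R = (4·T(h/2) − T(h)) / 3 = (4·(-4.802) − (-5.039))/3 = (-14.169)/3 = -4.7230.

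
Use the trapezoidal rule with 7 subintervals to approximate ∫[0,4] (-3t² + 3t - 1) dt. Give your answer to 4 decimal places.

-44.6531

h = (4 − 0)/7 = 0.571429.
Nodes t₀,…,t₇ = 0, 0.571429, 1.142857, 1.714286, 2.285714, 2.857143, 3.428571, 4.
f(t) = -3t² + 3t - 1: f₀=-1, f₁=-0.265306, f₂=-1.489796, f₃=-4.673469, f₄=-9.816327, f₅=-16.918367, f₆=-25.979592, f₇=-37.
(h/2)·[f₀ + 2f₁ + 2f₂ + 2f₃ + 2f₄ + 2f₅ + 2f₆ + f₇] = 0.285714·(-156.285714) = -44.6531.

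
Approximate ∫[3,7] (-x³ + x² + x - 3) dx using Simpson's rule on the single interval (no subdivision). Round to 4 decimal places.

S = (b−a)/6 · [f(3) + 4f(5) + f(7)] = 0.666667·[(-18) + 4·(-98) + (-290)] = -466.6667.

-466.6667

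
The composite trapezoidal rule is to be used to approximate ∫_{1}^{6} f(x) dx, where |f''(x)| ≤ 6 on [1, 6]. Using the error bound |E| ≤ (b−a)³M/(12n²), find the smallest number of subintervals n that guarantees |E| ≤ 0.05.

Need 750/(12n²) ≤ 0.05.
n² ≥ 750/(12·0.05) = 1250 ⇒ n ≥ 35.3553, so the smallest n is 36.

36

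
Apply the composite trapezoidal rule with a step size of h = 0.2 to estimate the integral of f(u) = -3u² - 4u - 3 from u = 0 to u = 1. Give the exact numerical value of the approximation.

-6.02

h = (1 − 0)/5 = 0.2.
Nodes u₀,…,u₅ = 0, 0.2, 0.4, 0.6, 0.8, 1.
f(u) = -3u² - 4u - 3: f₀=-3, f₁=-3.92, f₂=-5.08, f₃=-6.48, f₄=-8.12, f₅=-10.
(h/2)·[f₀ + 2f₁ + 2f₂ + 2f₃ + 2f₄ + f₅] = 0.1·(-60.2) = -6.02.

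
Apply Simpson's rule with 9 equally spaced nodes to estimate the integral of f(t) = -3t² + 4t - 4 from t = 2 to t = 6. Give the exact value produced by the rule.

-160

h = (6 − 2)/8 = 0.5.
Nodes t₀,…,t₈ = 2, 2.5, 3, 3.5, 4, 4.5, 5, 5.5, 6.
f(t) = -3t² + 4t - 4: f₀=-8, f₁=-12.75, f₂=-19, f₃=-26.75, f₄=-36, f₅=-46.75, f₆=-59, f₇=-72.75, f₈=-88.
(h/3)·[f₀ + 4f₁ + 2f₂ + 4f₃ + 2f₄ + 4f₅ + 2f₆ + 4f₇ + f₈] = 0.166667·(-960) = -160.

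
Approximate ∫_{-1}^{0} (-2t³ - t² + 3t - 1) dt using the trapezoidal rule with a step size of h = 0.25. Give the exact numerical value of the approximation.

h = (0 − (-1))/4 = 0.25.
Nodes t₀,…,t₄ = -1, -0.75, -0.5, -0.25, 0.
f(t) = -2t³ - t² + 3t - 1: f₀=-3, f₁=-2.96875, f₂=-2.5, f₃=-1.78125, f₄=-1.
(h/2)·[f₀ + 2f₁ + 2f₂ + 2f₃ + f₄] = 0.125·(-18.5) = -2.3125.

-2.3125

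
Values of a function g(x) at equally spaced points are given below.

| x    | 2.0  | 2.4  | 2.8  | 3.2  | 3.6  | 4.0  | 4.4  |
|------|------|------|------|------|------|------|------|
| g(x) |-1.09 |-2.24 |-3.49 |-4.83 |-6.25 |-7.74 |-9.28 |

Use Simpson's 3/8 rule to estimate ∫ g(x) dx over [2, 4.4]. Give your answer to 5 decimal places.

h = 0.4, n = 6.
(3h/8)·[y₀ + 3y₁ + 3y₂ + 2y₃ + 3y₄ + 3y₅ + y₆] = 0.15·(-79.19) = -11.87850.

-11.87850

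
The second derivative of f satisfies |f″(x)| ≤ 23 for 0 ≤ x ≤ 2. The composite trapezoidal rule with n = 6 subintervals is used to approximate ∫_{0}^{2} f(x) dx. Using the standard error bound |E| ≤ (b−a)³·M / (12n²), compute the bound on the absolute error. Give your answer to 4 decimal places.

0.4259

|E| ≤ (2)³·23 / (12·6²) = 184/432 = 0.4259.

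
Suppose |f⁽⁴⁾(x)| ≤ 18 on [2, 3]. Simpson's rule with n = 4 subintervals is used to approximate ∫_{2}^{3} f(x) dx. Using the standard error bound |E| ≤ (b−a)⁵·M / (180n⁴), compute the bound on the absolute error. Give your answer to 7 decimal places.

0.0003906

|E| ≤ (1)⁵·18 / (180·4⁴) = 18/46080 = 0.0003906.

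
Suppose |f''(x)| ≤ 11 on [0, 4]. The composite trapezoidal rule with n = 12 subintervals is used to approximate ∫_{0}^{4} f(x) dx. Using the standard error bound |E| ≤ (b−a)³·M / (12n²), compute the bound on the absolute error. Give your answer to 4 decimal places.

0.4074

|E| ≤ (4)³·11 / (12·12²) = 704/1728 = 0.4074.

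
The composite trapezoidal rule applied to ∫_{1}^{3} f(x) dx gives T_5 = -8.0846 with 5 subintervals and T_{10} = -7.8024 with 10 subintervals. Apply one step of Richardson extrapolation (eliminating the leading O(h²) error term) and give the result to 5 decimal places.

R = (4·T_{10} − T_5) / 3 = (4·(-7.8024) − (-8.0846))/3 = (-23.1250)/3 = -7.70833.

-7.70833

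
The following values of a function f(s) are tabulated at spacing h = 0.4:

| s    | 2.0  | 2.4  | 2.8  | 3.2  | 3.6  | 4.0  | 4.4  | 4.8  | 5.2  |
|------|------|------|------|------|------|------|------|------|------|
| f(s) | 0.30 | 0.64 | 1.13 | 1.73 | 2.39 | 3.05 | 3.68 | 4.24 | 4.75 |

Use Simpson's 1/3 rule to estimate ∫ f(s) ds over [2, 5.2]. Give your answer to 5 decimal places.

h = 0.4, n = 8.
(h/3)·[y₀ + 4y₁ + 2y₂ + 4y₃ + 2y₄ + 4y₅ + 2y₆ + 4y₇ + y₈] = 0.133333·(58.09) = 7.74533.

7.74533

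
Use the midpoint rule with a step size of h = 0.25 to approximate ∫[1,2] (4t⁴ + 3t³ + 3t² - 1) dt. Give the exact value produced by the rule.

h = (2 − 1)/4 = 0.25.
Midpoints m₁,…,m₄ = 1.125, 1.375, 1.625, 1.875.
f(m₁)=13.4755859375, f(m₂)=26.7685546875, f(m₃)=47.6865234375, f(m₄)=78.7607421875.
h·[f(m₁) + f(m₂) + f(m₃) + f(m₄)] = 0.25·(166.69140625) = 41.6728515625.

41.6728515625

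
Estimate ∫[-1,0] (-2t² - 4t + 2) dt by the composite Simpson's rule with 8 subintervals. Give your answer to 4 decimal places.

h = (0 − (-1))/8 = 0.125.
Nodes t₀,…,t₈ = -1, -0.875, -0.75, -0.625, -0.5, -0.375, -0.25, -0.125, 0.
f(t) = -2t² - 4t + 2: f₀=4, f₁=3.96875, f₂=3.875, f₃=3.71875, f₄=3.5, f₅=3.21875, f₆=2.875, f₇=2.46875, f₈=2.
(h/3)·[f₀ + 4f₁ + 2f₂ + 4f₃ + 2f₄ + 4f₅ + 2f₆ + 4f₇ + f₈] = 0.041667·(80) = 3.3333.

3.3333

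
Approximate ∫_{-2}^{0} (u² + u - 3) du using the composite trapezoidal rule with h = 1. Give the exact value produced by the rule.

h = (0 − (-2))/2 = 1.
Nodes u₀,…,u₂ = -2, -1, 0.
f(u) = u² + u - 3: f₀=-1, f₁=-3, f₂=-3.
(h/2)·[f₀ + 2f₁ + f₂] = 0.5·(-10) = -5.

-5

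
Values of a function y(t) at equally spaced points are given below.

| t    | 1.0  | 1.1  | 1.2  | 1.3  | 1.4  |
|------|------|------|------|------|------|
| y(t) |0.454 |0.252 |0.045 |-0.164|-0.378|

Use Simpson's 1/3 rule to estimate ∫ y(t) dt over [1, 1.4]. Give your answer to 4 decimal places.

h = 0.1, n = 4.
(h/3)·[y₀ + 4y₁ + 2y₂ + 4y₃ + y₄] = 0.033333·(0.518) = 0.0173.

0.0173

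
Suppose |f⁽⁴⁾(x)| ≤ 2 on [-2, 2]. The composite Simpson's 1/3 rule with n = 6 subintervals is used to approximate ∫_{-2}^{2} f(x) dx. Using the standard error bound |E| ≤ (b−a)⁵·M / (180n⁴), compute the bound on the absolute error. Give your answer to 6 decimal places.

0.008779

|E| ≤ (4)⁵·2 / (180·6⁴) = 2048/233280 = 0.008779.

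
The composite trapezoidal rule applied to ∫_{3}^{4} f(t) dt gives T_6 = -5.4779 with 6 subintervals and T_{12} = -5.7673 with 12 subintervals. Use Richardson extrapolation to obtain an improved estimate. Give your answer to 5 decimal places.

-5.86377

R = (4·T_{12} − T_6) / 3 = (4·(-5.7673) − (-5.4779))/3 = (-17.5913)/3 = -5.86377.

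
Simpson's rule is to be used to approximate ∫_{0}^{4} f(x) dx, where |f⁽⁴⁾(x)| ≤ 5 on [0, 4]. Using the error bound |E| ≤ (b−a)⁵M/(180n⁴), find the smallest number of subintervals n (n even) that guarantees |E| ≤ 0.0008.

14

Need 5120/(180n⁴) ≤ 0.0008.
n⁴ ≥ 5120/(180·0.0008) = 35555.6 ⇒ n ≥ 13.7318, so the smallest even n is 14. (n must be even for Simpson's rule.)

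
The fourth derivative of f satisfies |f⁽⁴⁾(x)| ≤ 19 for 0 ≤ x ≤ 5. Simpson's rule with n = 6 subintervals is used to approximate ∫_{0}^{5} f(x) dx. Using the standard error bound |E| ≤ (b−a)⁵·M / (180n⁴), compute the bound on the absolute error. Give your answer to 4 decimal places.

|E| ≤ (5)⁵·19 / (180·6⁴) = 59375/233280 = 0.2545.

0.2545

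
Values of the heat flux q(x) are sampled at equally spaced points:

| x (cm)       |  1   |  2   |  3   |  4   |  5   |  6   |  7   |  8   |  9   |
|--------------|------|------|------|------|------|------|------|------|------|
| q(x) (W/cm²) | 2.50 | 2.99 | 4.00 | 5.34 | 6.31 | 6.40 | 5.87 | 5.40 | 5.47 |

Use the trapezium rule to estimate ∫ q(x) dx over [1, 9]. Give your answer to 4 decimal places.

40.2950

h = 1, n = 8.
(h/2)·[y₀ + 2y₁ + 2y₂ + 2y₃ + 2y₄ + 2y₅ + 2y₆ + 2y₇ + y₈] = 0.5·(80.59) = 40.2950.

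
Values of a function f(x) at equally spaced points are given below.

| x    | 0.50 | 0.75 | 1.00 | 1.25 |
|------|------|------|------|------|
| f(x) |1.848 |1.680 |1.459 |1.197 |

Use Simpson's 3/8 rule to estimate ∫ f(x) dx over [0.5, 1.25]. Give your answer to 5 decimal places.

1.16831

h = 0.25, n = 3.
(3h/8)·[y₀ + 3y₁ + 3y₂ + y₃] = 0.09375·(12.462) = 1.16831.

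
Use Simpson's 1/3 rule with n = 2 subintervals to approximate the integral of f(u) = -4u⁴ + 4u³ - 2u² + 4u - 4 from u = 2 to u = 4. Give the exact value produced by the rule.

-576

h = (4 − 2)/2 = 1.
Nodes u₀,…,u₂ = 2, 3, 4.
f(u) = -4u⁴ + 4u³ - 2u² + 4u - 4: f₀=-36, f₁=-226, f₂=-788.
(h/3)·[f₀ + 4f₁ + f₂] = 0.333333·(-1728) = -576.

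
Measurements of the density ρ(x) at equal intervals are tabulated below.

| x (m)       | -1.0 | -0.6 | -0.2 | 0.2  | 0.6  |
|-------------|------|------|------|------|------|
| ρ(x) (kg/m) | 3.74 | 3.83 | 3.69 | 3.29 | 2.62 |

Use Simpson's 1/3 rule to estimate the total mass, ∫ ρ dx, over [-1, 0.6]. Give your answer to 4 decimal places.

h = 0.4, n = 4.
(h/3)·[y₀ + 4y₁ + 2y₂ + 4y₃ + y₄] = 0.133333·(42.22) = 5.6293.

5.6293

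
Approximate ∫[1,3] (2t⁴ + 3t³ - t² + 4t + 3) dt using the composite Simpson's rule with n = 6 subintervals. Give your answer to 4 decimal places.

170.1399

h = (3 − 1)/6 = 0.333333.
Nodes t₀,…,t₆ = 1, 1.333333, 1.666667, 2, 2.333333, 2.666667, 3.
f(t) = 2t⁴ + 3t³ - t² + 4t + 3: f₀=11, f₁=19.987654, f₂=36.209877, f₃=63, f₄=104.283951, f₅=164.580247, f₆=249.
(h/3)·[f₀ + 4f₁ + 2f₂ + 4f₃ + 2f₄ + 4f₅ + f₆] = 0.111111·(1531.259259) = 170.1399.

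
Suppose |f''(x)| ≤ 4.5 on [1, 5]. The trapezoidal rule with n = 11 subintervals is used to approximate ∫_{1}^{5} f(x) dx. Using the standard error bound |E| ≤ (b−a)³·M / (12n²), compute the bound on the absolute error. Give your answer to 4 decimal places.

0.1983

|E| ≤ (4)³·4.5 / (12·11²) = 288/1452 = 0.1983.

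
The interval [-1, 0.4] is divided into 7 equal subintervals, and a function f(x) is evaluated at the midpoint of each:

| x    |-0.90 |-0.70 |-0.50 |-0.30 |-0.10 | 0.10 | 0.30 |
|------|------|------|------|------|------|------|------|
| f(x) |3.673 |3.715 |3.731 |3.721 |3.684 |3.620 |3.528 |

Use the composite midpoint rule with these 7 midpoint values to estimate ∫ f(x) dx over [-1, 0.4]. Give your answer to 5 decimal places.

5.13440

h = 0.2, n = 7.
h·[y(m₁) + y(m₂) + y(m₃) + y(m₄) + y(m₅) + y(m₆) + y(m₇)] = 0.2·(25.672) = 5.13440.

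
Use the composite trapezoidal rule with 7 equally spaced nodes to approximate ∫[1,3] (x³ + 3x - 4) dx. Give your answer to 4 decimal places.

h = (3 − 1)/6 = 0.333333.
Nodes x₀,…,x₆ = 1, 1.333333, 1.666667, 2, 2.333333, 2.666667, 3.
f(x) = x³ + 3x - 4: f₀=0, f₁=2.370370, f₂=5.629630, f₃=10, f₄=15.703704, f₅=22.962963, f₆=32.
(h/2)·[f₀ + 2f₁ + 2f₂ + 2f₃ + 2f₄ + 2f₅ + f₆] = 0.166667·(145.333333) = 24.2222.

24.2222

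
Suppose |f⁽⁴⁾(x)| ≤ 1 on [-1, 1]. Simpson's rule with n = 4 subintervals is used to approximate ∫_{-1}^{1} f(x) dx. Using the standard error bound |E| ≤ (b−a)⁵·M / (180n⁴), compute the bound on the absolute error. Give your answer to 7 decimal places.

0.0006944

|E| ≤ (2)⁵·1 / (180·4⁴) = 32/46080 = 0.0006944.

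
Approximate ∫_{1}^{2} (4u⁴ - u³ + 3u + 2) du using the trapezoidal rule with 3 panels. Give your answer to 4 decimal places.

h = (2 − 1)/3 = 0.333333.
Nodes u₀,…,u₃ = 1, 1.333333, 1.666667, 2.
f(u) = 4u⁴ - u³ + 3u + 2: f₀=8, f₁=16.271605, f₂=33.234568, f₃=64.
(h/2)·[f₀ + 2f₁ + 2f₂ + f₃] = 0.166667·(171.012346) = 28.5021.

28.5021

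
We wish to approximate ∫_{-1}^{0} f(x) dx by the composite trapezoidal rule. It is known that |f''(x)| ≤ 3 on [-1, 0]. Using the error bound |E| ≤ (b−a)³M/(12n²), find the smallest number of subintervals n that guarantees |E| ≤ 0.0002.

36

Need 3/(12n²) ≤ 0.0002.
n² ≥ 3/(12·0.0002) = 1250 ⇒ n ≥ 35.3553, so the smallest n is 36.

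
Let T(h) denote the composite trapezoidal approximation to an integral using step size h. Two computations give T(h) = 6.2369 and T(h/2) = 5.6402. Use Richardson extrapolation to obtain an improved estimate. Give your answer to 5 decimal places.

5.44130

R = (4·T(h/2) − T(h)) / 3 = (4·5.6402 − 6.2369)/3 = (16.3239)/3 = 5.44130.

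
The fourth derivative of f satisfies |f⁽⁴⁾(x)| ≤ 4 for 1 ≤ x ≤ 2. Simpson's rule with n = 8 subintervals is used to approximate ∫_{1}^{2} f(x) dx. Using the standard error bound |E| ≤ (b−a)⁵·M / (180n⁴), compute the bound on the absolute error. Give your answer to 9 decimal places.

|E| ≤ (1)⁵·4 / (180·8⁴) = 4/737280 = 0.000005425.

0.000005425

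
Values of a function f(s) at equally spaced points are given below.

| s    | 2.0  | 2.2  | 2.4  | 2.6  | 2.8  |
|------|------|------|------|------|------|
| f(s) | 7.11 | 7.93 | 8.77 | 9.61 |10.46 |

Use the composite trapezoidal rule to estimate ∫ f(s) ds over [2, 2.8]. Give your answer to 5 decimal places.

7.01900

h = 0.2, n = 4.
(h/2)·[y₀ + 2y₁ + 2y₂ + 2y₃ + y₄] = 0.1·(70.19) = 7.01900.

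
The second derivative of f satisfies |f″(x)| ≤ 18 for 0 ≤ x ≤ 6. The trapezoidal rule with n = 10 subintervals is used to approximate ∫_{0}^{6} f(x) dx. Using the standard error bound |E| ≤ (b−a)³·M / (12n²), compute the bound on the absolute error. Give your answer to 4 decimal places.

|E| ≤ (6)³·18 / (12·10²) = 3888/1200 = 3.2400.

3.2400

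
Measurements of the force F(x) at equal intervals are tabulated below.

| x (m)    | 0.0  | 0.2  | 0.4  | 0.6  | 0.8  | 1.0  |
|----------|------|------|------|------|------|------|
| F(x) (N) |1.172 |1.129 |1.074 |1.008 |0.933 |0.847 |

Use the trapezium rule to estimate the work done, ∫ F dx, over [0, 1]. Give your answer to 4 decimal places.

h = 0.2, n = 5.
(h/2)·[y₀ + 2y₁ + 2y₂ + 2y₃ + 2y₄ + y₅] = 0.1·(10.307) = 1.0307.

1.0307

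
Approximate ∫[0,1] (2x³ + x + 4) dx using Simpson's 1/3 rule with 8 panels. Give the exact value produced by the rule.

5

h = (1 − 0)/8 = 0.125.
Nodes x₀,…,x₈ = 0, 0.125, 0.25, 0.375, 0.5, 0.625, 0.75, 0.875, 1.
f(x) = 2x³ + x + 4: f₀=4, f₁=4.12890625, f₂=4.28125, f₃=4.48046875, f₄=4.75, f₅=5.11328125, f₆=5.59375, f₇=6.21484375, f₈=7.
(h/3)·[f₀ + 4f₁ + 2f₂ + 4f₃ + 2f₄ + 4f₅ + 2f₆ + 4f₇ + f₈] = 0.041667·(120) = 5.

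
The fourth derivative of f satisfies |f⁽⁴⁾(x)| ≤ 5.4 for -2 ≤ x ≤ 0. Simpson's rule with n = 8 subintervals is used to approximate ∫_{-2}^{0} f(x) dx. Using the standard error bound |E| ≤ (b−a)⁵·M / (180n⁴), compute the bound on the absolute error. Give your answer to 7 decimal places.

|E| ≤ (2)⁵·5.4 / (180·8⁴) = 172.8/737280 = 0.0002344.

0.0002344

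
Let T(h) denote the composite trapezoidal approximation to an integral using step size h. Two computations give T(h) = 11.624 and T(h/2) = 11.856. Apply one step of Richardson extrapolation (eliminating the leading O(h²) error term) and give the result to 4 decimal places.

R = (4·T(h/2) − T(h)) / 3 = (4·11.856 − 11.624)/3 = (35.800)/3 = 11.9333.

11.9333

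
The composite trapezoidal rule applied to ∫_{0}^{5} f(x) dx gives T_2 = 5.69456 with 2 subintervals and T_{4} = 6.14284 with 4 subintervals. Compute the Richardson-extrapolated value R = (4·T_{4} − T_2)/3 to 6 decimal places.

6.292267

R = (4·T_{4} − T_2) / 3 = (4·6.14284 − 5.69456)/3 = (18.87680)/3 = 6.292267.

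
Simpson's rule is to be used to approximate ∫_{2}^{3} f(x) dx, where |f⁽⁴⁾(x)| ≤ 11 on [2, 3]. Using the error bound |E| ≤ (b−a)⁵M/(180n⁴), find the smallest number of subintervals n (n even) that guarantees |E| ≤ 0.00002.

Need 11/(180n⁴) ≤ 0.00002.
n⁴ ≥ 11/(180·0.00002) = 3055.56 ⇒ n ≥ 7.4349, so the smallest even n is 8. (n must be even for Simpson's rule.)

8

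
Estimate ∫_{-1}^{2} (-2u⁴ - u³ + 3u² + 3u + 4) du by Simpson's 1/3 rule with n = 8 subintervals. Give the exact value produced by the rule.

h = (2 − (-1))/8 = 0.375.
Nodes u₀,…,u₈ = -1, -0.625, -0.25, 0.125, 0.5, 0.875, 1.25, 1.625, 2.
f(u) = -2u⁴ - u³ + 3u² + 3u + 4: f₀=3, f₁=3.23583984375, f₂=3.4453125, f₃=4.41943359375, f₄=6, f₅=7.07958984375, f₆=5.6015625, f₇=-1.43994140625, f₈=-18.
(h/3)·[f₀ + 4f₁ + 2f₂ + 4f₃ + 2f₄ + 4f₅ + 2f₆ + 4f₇ + f₈] = 0.125·(68.2734375) = 8.5341796875.

8.5341796875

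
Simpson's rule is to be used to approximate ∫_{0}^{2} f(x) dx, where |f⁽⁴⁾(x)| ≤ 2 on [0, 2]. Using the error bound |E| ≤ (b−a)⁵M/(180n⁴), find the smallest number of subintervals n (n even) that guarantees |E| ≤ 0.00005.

Need 64/(180n⁴) ≤ 0.00005.
n⁴ ≥ 64/(180·0.00005) = 7111.11 ⇒ n ≥ 9.1830, so the smallest even n is 10. (n must be even for Simpson's rule.)

10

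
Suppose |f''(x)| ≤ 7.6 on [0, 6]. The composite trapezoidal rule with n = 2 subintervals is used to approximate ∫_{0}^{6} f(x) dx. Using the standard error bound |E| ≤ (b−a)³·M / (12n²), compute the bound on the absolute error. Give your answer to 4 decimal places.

34.2000

|E| ≤ (6)³·7.6 / (12·2²) = 1641.6/48 = 34.2000.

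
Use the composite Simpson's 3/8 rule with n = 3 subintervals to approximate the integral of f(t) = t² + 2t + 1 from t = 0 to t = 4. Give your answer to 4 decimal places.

h = (4 − 0)/3 = 1.333333.
Nodes t₀,…,t₃ = 0, 1.333333, 2.666667, 4.
f(t) = t² + 2t + 1: f₀=1, f₁=5.444444, f₂=13.444444, f₃=25.
(3h/8)·[f₀ + 3f₁ + 3f₂ + f₃] = 0.5·(82.666667) = 41.3333.

41.3333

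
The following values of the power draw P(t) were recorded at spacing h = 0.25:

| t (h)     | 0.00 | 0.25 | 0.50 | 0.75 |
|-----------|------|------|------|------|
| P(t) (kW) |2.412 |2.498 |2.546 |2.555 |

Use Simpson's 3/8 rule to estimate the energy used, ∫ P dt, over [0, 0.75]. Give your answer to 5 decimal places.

h = 0.25, n = 3.
(3h/8)·[y₀ + 3y₁ + 3y₂ + y₃] = 0.09375·(20.099) = 1.88428.

1.88428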